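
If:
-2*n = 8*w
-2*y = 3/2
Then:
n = -4*w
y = -3/4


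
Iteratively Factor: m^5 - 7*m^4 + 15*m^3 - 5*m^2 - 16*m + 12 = (m - 3)*(m^4 - 4*m^3 + 3*m^2 + 4*m - 4) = (m - 3)*(m - 2)*(m^3 - 2*m^2 - m + 2) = (m - 3)*(m - 2)^2*(m^2 - 1) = (m - 3)*(m - 2)^2*(m - 1)*(m + 1)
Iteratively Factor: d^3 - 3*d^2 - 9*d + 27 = (d - 3)*(d^2 - 9) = (d - 3)*(d + 3)*(d - 3)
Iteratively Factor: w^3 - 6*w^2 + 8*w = (w)*(w^2 - 6*w + 8) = w*(w - 2)*(w - 4)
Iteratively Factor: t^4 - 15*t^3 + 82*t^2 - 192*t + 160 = (t - 5)*(t^3 - 10*t^2 + 32*t - 32) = (t - 5)*(t - 4)*(t^2 - 6*t + 8) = (t - 5)*(t - 4)*(t - 2)*(t - 4)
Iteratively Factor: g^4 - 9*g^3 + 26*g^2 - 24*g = (g - 3)*(g^3 - 6*g^2 + 8*g) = (g - 4)*(g - 3)*(g^2 - 2*g) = g*(g - 4)*(g - 3)*(g - 2)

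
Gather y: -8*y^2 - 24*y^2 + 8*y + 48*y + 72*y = -32*y^2 + 128*y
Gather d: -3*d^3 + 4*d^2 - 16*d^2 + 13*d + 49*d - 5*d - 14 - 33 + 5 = -3*d^3 - 12*d^2 + 57*d - 42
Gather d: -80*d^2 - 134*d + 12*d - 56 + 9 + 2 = -80*d^2 - 122*d - 45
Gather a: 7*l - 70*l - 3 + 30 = 27 - 63*l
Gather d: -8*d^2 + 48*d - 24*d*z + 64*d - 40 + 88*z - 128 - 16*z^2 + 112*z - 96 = -8*d^2 + d*(112 - 24*z) - 16*z^2 + 200*z - 264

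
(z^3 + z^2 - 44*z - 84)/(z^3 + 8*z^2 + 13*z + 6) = (z^2 - 5*z - 14)/(z^2 + 2*z + 1)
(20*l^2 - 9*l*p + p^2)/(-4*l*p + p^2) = (-5*l + p)/p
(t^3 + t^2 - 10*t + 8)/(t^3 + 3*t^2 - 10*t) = (t^2 + 3*t - 4)/(t*(t + 5))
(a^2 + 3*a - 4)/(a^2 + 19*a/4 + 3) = 4*(a - 1)/(4*a + 3)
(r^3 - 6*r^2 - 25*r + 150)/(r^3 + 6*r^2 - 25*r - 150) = (r - 6)/(r + 6)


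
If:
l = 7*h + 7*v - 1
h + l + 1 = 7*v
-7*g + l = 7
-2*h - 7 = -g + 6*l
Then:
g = -49/41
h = 0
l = -56/41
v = -15/287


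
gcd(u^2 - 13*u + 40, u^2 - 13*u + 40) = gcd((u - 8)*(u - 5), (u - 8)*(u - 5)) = u^2 - 13*u + 40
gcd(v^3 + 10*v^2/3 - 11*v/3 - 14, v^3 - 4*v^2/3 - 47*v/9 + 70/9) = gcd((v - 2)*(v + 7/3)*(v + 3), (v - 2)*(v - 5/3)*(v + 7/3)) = v^2 + v/3 - 14/3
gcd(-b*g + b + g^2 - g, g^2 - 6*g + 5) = g - 1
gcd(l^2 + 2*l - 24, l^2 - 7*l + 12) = l - 4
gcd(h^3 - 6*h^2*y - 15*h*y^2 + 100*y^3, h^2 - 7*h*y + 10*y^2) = -h + 5*y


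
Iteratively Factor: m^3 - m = (m)*(m^2 - 1) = m*(m + 1)*(m - 1)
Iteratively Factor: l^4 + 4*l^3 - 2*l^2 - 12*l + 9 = (l + 3)*(l^3 + l^2 - 5*l + 3) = (l + 3)^2*(l^2 - 2*l + 1) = (l - 1)*(l + 3)^2*(l - 1)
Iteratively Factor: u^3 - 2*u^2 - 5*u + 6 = (u - 3)*(u^2 + u - 2) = (u - 3)*(u - 1)*(u + 2)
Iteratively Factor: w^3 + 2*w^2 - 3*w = (w)*(w^2 + 2*w - 3) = w*(w + 3)*(w - 1)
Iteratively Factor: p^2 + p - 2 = (p - 1)*(p + 2)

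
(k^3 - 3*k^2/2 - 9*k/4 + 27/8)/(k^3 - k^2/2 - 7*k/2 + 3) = (k^2 - 9/4)/(k^2 + k - 2)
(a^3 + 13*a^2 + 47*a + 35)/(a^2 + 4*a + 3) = (a^2 + 12*a + 35)/(a + 3)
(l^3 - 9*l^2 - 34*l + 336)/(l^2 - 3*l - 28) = (l^2 - 2*l - 48)/(l + 4)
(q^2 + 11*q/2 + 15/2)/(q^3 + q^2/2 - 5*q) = (q + 3)/(q*(q - 2))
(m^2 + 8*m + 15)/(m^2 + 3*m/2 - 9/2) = 2*(m + 5)/(2*m - 3)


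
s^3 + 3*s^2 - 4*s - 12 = (s - 2)*(s + 2)*(s + 3)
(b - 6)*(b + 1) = b^2 - 5*b - 6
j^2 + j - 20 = (j - 4)*(j + 5)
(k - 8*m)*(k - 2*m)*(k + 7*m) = k^3 - 3*k^2*m - 54*k*m^2 + 112*m^3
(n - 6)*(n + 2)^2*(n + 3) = n^4 + n^3 - 26*n^2 - 84*n - 72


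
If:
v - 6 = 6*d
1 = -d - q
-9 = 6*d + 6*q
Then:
No Solution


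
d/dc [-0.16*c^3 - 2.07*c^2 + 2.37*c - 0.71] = -0.48*c^2 - 4.14*c + 2.37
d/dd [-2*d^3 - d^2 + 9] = 2*d*(-3*d - 1)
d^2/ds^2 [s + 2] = 0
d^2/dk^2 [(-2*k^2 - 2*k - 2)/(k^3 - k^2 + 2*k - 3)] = 4*(-k^6 - 3*k^5 + 3*k^4 - 14*k^3 - 18*k^2 + 6*k - 16)/(k^9 - 3*k^8 + 9*k^7 - 22*k^6 + 36*k^5 - 57*k^4 + 71*k^3 - 63*k^2 + 54*k - 27)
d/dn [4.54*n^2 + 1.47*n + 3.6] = 9.08*n + 1.47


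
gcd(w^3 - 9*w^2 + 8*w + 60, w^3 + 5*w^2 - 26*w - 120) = w - 5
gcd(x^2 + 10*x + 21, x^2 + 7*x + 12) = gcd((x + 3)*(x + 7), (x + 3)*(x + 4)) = x + 3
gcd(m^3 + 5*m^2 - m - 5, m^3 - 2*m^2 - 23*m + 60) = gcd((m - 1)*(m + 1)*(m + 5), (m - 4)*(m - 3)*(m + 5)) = m + 5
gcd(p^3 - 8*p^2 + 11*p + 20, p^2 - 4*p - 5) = p^2 - 4*p - 5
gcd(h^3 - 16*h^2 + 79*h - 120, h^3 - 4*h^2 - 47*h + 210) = h - 5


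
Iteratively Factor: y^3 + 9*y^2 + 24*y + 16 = (y + 4)*(y^2 + 5*y + 4) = (y + 1)*(y + 4)*(y + 4)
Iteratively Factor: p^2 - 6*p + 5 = (p - 1)*(p - 5)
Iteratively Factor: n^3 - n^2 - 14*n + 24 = (n - 2)*(n^2 + n - 12) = (n - 3)*(n - 2)*(n + 4)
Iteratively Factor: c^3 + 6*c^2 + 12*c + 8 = (c + 2)*(c^2 + 4*c + 4) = (c + 2)^2*(c + 2)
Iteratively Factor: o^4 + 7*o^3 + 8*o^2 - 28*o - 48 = (o + 2)*(o^3 + 5*o^2 - 2*o - 24) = (o + 2)*(o + 4)*(o^2 + o - 6) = (o - 2)*(o + 2)*(o + 4)*(o + 3)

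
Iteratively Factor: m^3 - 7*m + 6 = (m + 3)*(m^2 - 3*m + 2) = (m - 2)*(m + 3)*(m - 1)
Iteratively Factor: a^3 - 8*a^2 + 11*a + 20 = (a - 4)*(a^2 - 4*a - 5) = (a - 5)*(a - 4)*(a + 1)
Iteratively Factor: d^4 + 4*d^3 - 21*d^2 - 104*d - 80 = (d - 5)*(d^3 + 9*d^2 + 24*d + 16) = (d - 5)*(d + 4)*(d^2 + 5*d + 4) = (d - 5)*(d + 4)^2*(d + 1)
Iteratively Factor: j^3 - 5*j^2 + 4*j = (j - 4)*(j^2 - j) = j*(j - 4)*(j - 1)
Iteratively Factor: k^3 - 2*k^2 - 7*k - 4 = (k + 1)*(k^2 - 3*k - 4) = (k + 1)^2*(k - 4)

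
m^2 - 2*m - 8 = (m - 4)*(m + 2)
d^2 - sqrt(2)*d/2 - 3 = (d - 3*sqrt(2)/2)*(d + sqrt(2))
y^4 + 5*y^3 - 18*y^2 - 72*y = y*(y - 4)*(y + 3)*(y + 6)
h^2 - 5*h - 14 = (h - 7)*(h + 2)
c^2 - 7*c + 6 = (c - 6)*(c - 1)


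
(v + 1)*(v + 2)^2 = v^3 + 5*v^2 + 8*v + 4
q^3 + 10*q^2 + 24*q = q*(q + 4)*(q + 6)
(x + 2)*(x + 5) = x^2 + 7*x + 10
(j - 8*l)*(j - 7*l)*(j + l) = j^3 - 14*j^2*l + 41*j*l^2 + 56*l^3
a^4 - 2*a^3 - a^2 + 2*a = a*(a - 2)*(a - 1)*(a + 1)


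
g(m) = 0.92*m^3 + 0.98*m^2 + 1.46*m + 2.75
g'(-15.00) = 593.06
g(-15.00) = -2903.65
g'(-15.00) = 593.06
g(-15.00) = -2903.65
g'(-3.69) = 31.81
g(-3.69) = -35.52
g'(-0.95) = 2.09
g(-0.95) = 1.46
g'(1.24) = 8.13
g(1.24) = 7.82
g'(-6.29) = 98.33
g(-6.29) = -196.61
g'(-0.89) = 1.90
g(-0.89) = 1.58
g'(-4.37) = 45.60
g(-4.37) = -61.69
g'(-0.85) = 1.79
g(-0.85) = 1.65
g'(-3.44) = 27.38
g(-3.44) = -28.13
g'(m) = 2.76*m^2 + 1.96*m + 1.46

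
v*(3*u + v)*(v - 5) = 3*u*v^2 - 15*u*v + v^3 - 5*v^2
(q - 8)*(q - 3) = q^2 - 11*q + 24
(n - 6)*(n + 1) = n^2 - 5*n - 6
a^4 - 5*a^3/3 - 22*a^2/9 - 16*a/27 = a*(a - 8/3)*(a + 1/3)*(a + 2/3)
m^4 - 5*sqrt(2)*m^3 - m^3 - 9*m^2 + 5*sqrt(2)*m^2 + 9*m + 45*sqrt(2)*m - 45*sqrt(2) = (m - 3)*(m - 1)*(m + 3)*(m - 5*sqrt(2))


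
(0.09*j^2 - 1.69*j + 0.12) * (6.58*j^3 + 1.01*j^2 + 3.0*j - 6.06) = 0.5922*j^5 - 11.0293*j^4 - 0.6473*j^3 - 5.4942*j^2 + 10.6014*j - 0.7272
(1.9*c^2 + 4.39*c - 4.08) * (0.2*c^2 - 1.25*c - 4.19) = 0.38*c^4 - 1.497*c^3 - 14.2645*c^2 - 13.2941*c + 17.0952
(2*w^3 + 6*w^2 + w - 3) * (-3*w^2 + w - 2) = -6*w^5 - 16*w^4 - w^3 - 2*w^2 - 5*w + 6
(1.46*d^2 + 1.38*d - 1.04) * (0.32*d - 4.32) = 0.4672*d^3 - 5.8656*d^2 - 6.2944*d + 4.4928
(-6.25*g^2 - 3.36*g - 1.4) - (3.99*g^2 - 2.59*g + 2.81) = -10.24*g^2 - 0.77*g - 4.21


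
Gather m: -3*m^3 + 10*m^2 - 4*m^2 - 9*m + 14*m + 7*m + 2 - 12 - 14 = -3*m^3 + 6*m^2 + 12*m - 24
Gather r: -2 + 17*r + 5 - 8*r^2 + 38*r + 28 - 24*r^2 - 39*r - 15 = -32*r^2 + 16*r + 16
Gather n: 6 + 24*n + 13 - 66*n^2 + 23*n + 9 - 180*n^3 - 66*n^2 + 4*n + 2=-180*n^3 - 132*n^2 + 51*n + 30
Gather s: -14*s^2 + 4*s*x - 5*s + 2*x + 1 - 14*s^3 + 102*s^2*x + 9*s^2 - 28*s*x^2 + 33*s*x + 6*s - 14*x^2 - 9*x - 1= -14*s^3 + s^2*(102*x - 5) + s*(-28*x^2 + 37*x + 1) - 14*x^2 - 7*x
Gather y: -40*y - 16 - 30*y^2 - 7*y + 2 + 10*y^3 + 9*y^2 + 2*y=10*y^3 - 21*y^2 - 45*y - 14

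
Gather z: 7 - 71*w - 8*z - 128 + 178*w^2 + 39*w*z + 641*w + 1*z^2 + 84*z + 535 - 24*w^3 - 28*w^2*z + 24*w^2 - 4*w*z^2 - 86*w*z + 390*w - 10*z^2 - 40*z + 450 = -24*w^3 + 202*w^2 + 960*w + z^2*(-4*w - 9) + z*(-28*w^2 - 47*w + 36) + 864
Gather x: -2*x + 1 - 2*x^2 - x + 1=-2*x^2 - 3*x + 2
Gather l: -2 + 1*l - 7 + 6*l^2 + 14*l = 6*l^2 + 15*l - 9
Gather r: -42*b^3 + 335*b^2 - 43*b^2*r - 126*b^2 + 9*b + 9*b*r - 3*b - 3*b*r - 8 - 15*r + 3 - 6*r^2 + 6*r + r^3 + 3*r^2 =-42*b^3 + 209*b^2 + 6*b + r^3 - 3*r^2 + r*(-43*b^2 + 6*b - 9) - 5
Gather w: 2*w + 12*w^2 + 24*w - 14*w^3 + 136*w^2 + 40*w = -14*w^3 + 148*w^2 + 66*w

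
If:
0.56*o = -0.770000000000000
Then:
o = -1.38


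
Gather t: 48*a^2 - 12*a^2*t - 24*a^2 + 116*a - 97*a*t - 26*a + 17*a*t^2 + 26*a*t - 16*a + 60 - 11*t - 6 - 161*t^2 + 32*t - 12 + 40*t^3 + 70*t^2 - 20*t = 24*a^2 + 74*a + 40*t^3 + t^2*(17*a - 91) + t*(-12*a^2 - 71*a + 1) + 42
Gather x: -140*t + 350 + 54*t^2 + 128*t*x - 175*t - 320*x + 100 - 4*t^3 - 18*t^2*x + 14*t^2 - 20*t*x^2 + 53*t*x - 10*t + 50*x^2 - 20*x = -4*t^3 + 68*t^2 - 325*t + x^2*(50 - 20*t) + x*(-18*t^2 + 181*t - 340) + 450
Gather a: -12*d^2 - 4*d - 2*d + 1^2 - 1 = -12*d^2 - 6*d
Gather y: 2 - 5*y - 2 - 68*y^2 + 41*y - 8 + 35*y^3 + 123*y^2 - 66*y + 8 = 35*y^3 + 55*y^2 - 30*y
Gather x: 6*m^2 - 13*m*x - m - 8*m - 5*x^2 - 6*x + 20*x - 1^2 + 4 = 6*m^2 - 9*m - 5*x^2 + x*(14 - 13*m) + 3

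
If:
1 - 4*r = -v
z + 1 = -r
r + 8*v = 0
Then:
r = 8/33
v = -1/33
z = -41/33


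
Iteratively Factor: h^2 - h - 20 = (h - 5)*(h + 4)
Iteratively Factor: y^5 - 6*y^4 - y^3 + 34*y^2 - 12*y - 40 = (y - 2)*(y^4 - 4*y^3 - 9*y^2 + 16*y + 20) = (y - 5)*(y - 2)*(y^3 + y^2 - 4*y - 4) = (y - 5)*(y - 2)^2*(y^2 + 3*y + 2) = (y - 5)*(y - 2)^2*(y + 1)*(y + 2)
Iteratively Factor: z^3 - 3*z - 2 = (z + 1)*(z^2 - z - 2) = (z - 2)*(z + 1)*(z + 1)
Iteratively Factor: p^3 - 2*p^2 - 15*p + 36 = (p + 4)*(p^2 - 6*p + 9) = (p - 3)*(p + 4)*(p - 3)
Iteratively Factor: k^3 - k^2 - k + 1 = (k - 1)*(k^2 - 1) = (k - 1)*(k + 1)*(k - 1)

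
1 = 1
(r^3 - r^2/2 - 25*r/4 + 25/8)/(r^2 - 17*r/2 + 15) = (r^2 + 2*r - 5/4)/(r - 6)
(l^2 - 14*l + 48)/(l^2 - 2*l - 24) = (l - 8)/(l + 4)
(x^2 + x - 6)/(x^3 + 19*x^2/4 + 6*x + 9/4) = 4*(x - 2)/(4*x^2 + 7*x + 3)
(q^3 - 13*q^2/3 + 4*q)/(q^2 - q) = (q^2 - 13*q/3 + 4)/(q - 1)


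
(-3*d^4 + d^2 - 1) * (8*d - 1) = -24*d^5 + 3*d^4 + 8*d^3 - d^2 - 8*d + 1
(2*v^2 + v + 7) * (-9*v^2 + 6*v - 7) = -18*v^4 + 3*v^3 - 71*v^2 + 35*v - 49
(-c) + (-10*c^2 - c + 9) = -10*c^2 - 2*c + 9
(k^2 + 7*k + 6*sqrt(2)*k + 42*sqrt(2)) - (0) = k^2 + 7*k + 6*sqrt(2)*k + 42*sqrt(2)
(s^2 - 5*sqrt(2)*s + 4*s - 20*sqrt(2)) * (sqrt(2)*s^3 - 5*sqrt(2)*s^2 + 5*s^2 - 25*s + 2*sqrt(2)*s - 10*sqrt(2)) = sqrt(2)*s^5 - 5*s^4 - sqrt(2)*s^4 - 43*sqrt(2)*s^3 + 5*s^3 + 23*sqrt(2)*s^2 + 80*s^2 + 20*s + 460*sqrt(2)*s + 400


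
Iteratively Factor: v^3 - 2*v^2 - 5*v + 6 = (v + 2)*(v^2 - 4*v + 3) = (v - 3)*(v + 2)*(v - 1)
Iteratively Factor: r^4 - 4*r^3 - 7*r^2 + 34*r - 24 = (r - 4)*(r^3 - 7*r + 6) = (r - 4)*(r + 3)*(r^2 - 3*r + 2) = (r - 4)*(r - 1)*(r + 3)*(r - 2)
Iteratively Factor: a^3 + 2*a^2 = (a)*(a^2 + 2*a) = a^2*(a + 2)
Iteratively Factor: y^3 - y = (y + 1)*(y^2 - y) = (y - 1)*(y + 1)*(y)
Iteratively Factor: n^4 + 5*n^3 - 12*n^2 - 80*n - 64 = (n + 1)*(n^3 + 4*n^2 - 16*n - 64) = (n - 4)*(n + 1)*(n^2 + 8*n + 16) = (n - 4)*(n + 1)*(n + 4)*(n + 4)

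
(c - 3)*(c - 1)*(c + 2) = c^3 - 2*c^2 - 5*c + 6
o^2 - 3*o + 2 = (o - 2)*(o - 1)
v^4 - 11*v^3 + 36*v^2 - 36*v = v*(v - 6)*(v - 3)*(v - 2)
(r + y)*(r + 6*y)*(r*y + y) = r^3*y + 7*r^2*y^2 + r^2*y + 6*r*y^3 + 7*r*y^2 + 6*y^3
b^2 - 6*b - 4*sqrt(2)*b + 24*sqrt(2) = (b - 6)*(b - 4*sqrt(2))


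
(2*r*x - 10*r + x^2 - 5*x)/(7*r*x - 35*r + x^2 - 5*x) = (2*r + x)/(7*r + x)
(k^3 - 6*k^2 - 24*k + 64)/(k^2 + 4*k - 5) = (k^3 - 6*k^2 - 24*k + 64)/(k^2 + 4*k - 5)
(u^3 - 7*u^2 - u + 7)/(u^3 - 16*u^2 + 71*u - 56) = (u + 1)/(u - 8)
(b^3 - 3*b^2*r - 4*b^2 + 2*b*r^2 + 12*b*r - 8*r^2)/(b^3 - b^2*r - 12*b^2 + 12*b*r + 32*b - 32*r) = (b - 2*r)/(b - 8)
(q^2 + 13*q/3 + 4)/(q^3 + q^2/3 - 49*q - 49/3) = (3*q^2 + 13*q + 12)/(3*q^3 + q^2 - 147*q - 49)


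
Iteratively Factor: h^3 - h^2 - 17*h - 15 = (h + 3)*(h^2 - 4*h - 5) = (h + 1)*(h + 3)*(h - 5)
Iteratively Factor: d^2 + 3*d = (d + 3)*(d)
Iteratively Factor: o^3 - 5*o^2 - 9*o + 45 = (o + 3)*(o^2 - 8*o + 15) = (o - 3)*(o + 3)*(o - 5)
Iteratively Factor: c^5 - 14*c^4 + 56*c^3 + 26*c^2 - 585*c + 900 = (c - 4)*(c^4 - 10*c^3 + 16*c^2 + 90*c - 225) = (c - 5)*(c - 4)*(c^3 - 5*c^2 - 9*c + 45) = (c - 5)*(c - 4)*(c - 3)*(c^2 - 2*c - 15) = (c - 5)^2*(c - 4)*(c - 3)*(c + 3)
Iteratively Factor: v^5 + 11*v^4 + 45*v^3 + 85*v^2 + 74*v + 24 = (v + 1)*(v^4 + 10*v^3 + 35*v^2 + 50*v + 24) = (v + 1)*(v + 2)*(v^3 + 8*v^2 + 19*v + 12) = (v + 1)^2*(v + 2)*(v^2 + 7*v + 12) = (v + 1)^2*(v + 2)*(v + 3)*(v + 4)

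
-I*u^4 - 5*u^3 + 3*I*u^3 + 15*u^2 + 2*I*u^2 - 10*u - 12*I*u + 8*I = (u - 2)*(u - 4*I)*(u - I)*(-I*u + I)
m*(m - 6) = m^2 - 6*m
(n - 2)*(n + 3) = n^2 + n - 6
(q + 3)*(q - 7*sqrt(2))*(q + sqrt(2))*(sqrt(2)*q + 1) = sqrt(2)*q^4 - 11*q^3 + 3*sqrt(2)*q^3 - 33*q^2 - 20*sqrt(2)*q^2 - 60*sqrt(2)*q - 14*q - 42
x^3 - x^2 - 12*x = x*(x - 4)*(x + 3)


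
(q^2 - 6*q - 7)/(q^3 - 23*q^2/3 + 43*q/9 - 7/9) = 9*(q + 1)/(9*q^2 - 6*q + 1)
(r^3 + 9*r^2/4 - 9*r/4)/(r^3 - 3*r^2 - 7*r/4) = (-4*r^2 - 9*r + 9)/(-4*r^2 + 12*r + 7)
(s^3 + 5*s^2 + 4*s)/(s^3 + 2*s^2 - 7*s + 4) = s*(s + 1)/(s^2 - 2*s + 1)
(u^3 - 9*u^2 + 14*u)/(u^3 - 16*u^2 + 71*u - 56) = u*(u - 2)/(u^2 - 9*u + 8)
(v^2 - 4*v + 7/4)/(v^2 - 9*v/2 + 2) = (v - 7/2)/(v - 4)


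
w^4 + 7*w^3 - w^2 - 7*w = w*(w - 1)*(w + 1)*(w + 7)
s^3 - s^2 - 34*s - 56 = (s - 7)*(s + 2)*(s + 4)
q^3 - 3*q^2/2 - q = q*(q - 2)*(q + 1/2)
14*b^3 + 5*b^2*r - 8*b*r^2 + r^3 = (-7*b + r)*(-2*b + r)*(b + r)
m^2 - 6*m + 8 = (m - 4)*(m - 2)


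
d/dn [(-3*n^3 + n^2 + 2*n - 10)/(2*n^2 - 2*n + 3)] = (-6*n^4 + 12*n^3 - 33*n^2 + 46*n - 14)/(4*n^4 - 8*n^3 + 16*n^2 - 12*n + 9)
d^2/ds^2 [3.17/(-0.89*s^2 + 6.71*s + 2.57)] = (-5.021914*s^2 + 37.861846*s + 3.17*(1.78*s - 6.71)*(3.56*s - 13.42) + 14.501482)/(-0.89*s^2 + 6.71*s + 2.57)^3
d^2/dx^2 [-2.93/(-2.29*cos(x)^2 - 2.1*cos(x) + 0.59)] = (-61.460852*(1 - cos(x)^2)^2 - 42.27111*cos(x)^3 - 59.486618*cos(x)^2 + 80.91195*cos(x) + 95.220898)/(2.29*cos(x)^2 + 2.1*cos(x) - 0.59)^3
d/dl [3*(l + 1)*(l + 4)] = 6*l + 15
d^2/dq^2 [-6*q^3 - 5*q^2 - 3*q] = -36*q - 10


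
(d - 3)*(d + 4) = d^2 + d - 12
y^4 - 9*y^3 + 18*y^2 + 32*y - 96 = (y - 4)^2*(y - 3)*(y + 2)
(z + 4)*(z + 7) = z^2 + 11*z + 28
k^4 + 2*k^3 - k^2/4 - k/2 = k*(k - 1/2)*(k + 1/2)*(k + 2)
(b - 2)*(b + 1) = b^2 - b - 2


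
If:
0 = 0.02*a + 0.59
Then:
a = -29.50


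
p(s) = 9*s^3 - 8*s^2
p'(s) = 27*s^2 - 16*s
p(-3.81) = -613.89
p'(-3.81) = 452.89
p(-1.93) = -94.50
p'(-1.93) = 131.45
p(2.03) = 42.32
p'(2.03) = 78.78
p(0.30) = -0.48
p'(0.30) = -2.37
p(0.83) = -0.37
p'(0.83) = 5.32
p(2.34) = 71.51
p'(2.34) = 110.40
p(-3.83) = -622.99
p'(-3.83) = 457.34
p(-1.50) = -48.38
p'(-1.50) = 84.75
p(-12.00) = -16704.00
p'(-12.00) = 4080.00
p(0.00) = 0.00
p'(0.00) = 0.00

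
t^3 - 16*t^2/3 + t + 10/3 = (t - 5)*(t - 1)*(t + 2/3)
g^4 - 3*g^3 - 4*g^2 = g^2*(g - 4)*(g + 1)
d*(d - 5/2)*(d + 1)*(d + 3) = d^4 + 3*d^3/2 - 7*d^2 - 15*d/2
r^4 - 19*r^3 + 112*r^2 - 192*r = r*(r - 8)^2*(r - 3)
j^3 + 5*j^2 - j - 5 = (j - 1)*(j + 1)*(j + 5)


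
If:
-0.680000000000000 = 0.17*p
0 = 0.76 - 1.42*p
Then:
No Solution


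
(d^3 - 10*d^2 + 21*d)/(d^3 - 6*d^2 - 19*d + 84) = d/(d + 4)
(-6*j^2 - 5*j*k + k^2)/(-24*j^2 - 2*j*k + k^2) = (j + k)/(4*j + k)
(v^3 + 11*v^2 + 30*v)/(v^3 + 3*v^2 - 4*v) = (v^2 + 11*v + 30)/(v^2 + 3*v - 4)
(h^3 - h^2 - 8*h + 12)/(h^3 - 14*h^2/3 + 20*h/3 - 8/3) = 3*(h + 3)/(3*h - 2)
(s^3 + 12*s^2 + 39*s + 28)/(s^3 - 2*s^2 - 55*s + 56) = (s^2 + 5*s + 4)/(s^2 - 9*s + 8)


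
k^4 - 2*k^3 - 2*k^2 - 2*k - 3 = (k - 3)*(k + 1)*(k - I)*(k + I)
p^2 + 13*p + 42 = (p + 6)*(p + 7)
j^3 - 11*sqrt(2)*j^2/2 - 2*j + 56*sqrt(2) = (j - 4*sqrt(2))*(j - 7*sqrt(2)/2)*(j + 2*sqrt(2))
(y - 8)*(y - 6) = y^2 - 14*y + 48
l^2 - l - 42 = (l - 7)*(l + 6)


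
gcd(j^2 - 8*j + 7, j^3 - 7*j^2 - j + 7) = j^2 - 8*j + 7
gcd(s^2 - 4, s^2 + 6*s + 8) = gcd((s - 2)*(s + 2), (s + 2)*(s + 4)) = s + 2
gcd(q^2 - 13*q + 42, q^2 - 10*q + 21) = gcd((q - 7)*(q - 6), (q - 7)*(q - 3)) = q - 7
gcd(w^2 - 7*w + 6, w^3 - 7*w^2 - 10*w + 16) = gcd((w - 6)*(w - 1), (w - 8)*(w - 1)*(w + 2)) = w - 1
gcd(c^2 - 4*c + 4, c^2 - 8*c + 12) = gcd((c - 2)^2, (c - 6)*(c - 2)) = c - 2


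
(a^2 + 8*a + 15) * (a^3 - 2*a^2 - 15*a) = a^5 + 6*a^4 - 16*a^3 - 150*a^2 - 225*a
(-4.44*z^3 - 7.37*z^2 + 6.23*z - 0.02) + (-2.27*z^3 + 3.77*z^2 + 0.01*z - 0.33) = -6.71*z^3 - 3.6*z^2 + 6.24*z - 0.35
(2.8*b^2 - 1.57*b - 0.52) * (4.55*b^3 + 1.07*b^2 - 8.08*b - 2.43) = 12.74*b^5 - 4.1475*b^4 - 26.6699*b^3 + 5.3252*b^2 + 8.0167*b + 1.2636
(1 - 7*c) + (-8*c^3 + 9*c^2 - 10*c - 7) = -8*c^3 + 9*c^2 - 17*c - 6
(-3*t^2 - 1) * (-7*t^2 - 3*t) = 21*t^4 + 9*t^3 + 7*t^2 + 3*t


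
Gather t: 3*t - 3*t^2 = -3*t^2 + 3*t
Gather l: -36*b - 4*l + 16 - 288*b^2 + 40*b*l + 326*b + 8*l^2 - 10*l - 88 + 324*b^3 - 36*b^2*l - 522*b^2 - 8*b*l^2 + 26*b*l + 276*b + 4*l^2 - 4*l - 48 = 324*b^3 - 810*b^2 + 566*b + l^2*(12 - 8*b) + l*(-36*b^2 + 66*b - 18) - 120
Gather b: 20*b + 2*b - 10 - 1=22*b - 11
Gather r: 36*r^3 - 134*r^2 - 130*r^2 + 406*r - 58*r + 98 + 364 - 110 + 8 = 36*r^3 - 264*r^2 + 348*r + 360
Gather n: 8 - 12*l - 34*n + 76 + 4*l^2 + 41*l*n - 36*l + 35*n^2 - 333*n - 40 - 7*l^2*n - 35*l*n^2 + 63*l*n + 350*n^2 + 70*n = 4*l^2 - 48*l + n^2*(385 - 35*l) + n*(-7*l^2 + 104*l - 297) + 44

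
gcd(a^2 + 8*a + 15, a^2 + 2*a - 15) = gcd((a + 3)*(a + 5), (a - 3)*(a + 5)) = a + 5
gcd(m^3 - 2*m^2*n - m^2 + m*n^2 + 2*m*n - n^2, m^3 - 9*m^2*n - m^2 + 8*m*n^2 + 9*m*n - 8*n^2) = m^2 - m*n - m + n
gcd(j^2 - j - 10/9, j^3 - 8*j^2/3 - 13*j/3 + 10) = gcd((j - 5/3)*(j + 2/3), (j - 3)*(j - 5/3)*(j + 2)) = j - 5/3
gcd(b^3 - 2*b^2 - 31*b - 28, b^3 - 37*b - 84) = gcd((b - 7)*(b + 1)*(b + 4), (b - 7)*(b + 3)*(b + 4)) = b^2 - 3*b - 28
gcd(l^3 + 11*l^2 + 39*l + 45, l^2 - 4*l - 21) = l + 3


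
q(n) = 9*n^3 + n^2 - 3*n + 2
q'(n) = 27*n^2 + 2*n - 3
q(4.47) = 812.40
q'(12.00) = 3909.00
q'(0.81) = 16.33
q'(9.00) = 2202.00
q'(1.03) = 27.70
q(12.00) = 15662.00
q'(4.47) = 545.42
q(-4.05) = -567.32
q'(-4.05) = 431.77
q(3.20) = 297.55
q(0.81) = 5.01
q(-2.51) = -126.49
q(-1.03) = -3.68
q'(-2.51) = 162.08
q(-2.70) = -159.76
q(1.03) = 9.81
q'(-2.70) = 188.43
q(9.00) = 6617.00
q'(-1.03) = 23.58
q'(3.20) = 279.88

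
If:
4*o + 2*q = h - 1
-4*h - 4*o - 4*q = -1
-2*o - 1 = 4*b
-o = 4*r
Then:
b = 2*r - 1/4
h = 1/2 - 8*r/3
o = -4*r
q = 20*r/3 - 1/4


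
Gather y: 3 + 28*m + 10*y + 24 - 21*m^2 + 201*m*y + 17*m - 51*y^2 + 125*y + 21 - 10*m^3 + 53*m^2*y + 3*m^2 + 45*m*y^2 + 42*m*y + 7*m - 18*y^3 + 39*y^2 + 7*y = -10*m^3 - 18*m^2 + 52*m - 18*y^3 + y^2*(45*m - 12) + y*(53*m^2 + 243*m + 142) + 48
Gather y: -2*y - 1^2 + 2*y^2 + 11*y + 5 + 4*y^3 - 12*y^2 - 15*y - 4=4*y^3 - 10*y^2 - 6*y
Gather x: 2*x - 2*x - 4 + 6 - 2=0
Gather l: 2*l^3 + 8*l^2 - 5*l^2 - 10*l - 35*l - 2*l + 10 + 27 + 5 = 2*l^3 + 3*l^2 - 47*l + 42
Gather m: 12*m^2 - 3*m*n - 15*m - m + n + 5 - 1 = 12*m^2 + m*(-3*n - 16) + n + 4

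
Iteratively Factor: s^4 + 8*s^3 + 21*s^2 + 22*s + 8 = (s + 2)*(s^3 + 6*s^2 + 9*s + 4) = (s + 2)*(s + 4)*(s^2 + 2*s + 1) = (s + 1)*(s + 2)*(s + 4)*(s + 1)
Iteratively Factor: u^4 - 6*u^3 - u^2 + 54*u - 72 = (u - 3)*(u^3 - 3*u^2 - 10*u + 24) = (u - 3)*(u + 3)*(u^2 - 6*u + 8) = (u - 4)*(u - 3)*(u + 3)*(u - 2)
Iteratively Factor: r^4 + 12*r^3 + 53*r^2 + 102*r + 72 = (r + 3)*(r^3 + 9*r^2 + 26*r + 24) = (r + 3)*(r + 4)*(r^2 + 5*r + 6) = (r + 3)^2*(r + 4)*(r + 2)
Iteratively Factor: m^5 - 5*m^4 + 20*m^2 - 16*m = (m)*(m^4 - 5*m^3 + 20*m - 16) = m*(m - 2)*(m^3 - 3*m^2 - 6*m + 8) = m*(m - 4)*(m - 2)*(m^2 + m - 2) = m*(m - 4)*(m - 2)*(m + 2)*(m - 1)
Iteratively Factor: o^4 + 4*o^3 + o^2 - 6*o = (o)*(o^3 + 4*o^2 + o - 6) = o*(o + 2)*(o^2 + 2*o - 3) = o*(o - 1)*(o + 2)*(o + 3)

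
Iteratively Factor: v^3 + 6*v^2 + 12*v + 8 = (v + 2)*(v^2 + 4*v + 4) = (v + 2)^2*(v + 2)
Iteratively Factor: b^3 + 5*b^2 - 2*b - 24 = (b + 4)*(b^2 + b - 6) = (b - 2)*(b + 4)*(b + 3)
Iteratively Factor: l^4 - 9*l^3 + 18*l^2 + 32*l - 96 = (l - 3)*(l^3 - 6*l^2 + 32) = (l - 4)*(l - 3)*(l^2 - 2*l - 8) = (l - 4)*(l - 3)*(l + 2)*(l - 4)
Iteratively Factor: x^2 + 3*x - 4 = (x - 1)*(x + 4)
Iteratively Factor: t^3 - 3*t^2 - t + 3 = (t + 1)*(t^2 - 4*t + 3) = (t - 3)*(t + 1)*(t - 1)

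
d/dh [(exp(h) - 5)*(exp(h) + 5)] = 2*exp(2*h)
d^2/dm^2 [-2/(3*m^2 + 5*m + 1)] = 4*(9*m^2 + 15*m - (6*m + 5)^2 + 3)/(3*m^2 + 5*m + 1)^3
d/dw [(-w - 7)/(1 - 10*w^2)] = (10*w^2 - 20*w*(w + 7) - 1)/(10*w^2 - 1)^2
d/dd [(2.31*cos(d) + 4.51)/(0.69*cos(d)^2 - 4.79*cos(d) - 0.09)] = (1.5939*cos(d)^2 + 6.2238*cos(d) - 21.395)*sin(d)/(0.4761*cos(d)^4 - 6.6102*cos(d)^3 + 22.8199*cos(d)^2 + 0.8622*cos(d) + 0.0081)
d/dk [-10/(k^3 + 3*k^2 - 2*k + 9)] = 10*(3*k^2 + 6*k - 2)/(k^3 + 3*k^2 - 2*k + 9)^2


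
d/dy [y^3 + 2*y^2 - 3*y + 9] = 3*y^2 + 4*y - 3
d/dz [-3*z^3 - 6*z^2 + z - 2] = -9*z^2 - 12*z + 1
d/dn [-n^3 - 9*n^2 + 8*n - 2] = -3*n^2 - 18*n + 8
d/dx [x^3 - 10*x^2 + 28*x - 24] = 3*x^2 - 20*x + 28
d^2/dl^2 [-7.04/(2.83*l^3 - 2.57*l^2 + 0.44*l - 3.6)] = ((119.5392*l - 36.1856)*(2.83*l^3 - 2.57*l^2 + 0.44*l - 3.6) - 7.04*(8.49*l^2 - 5.14*l + 0.44)*(16.98*l^2 - 10.28*l + 0.88))/(2.83*l^3 - 2.57*l^2 + 0.44*l - 3.6)^3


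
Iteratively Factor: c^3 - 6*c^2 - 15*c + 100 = (c - 5)*(c^2 - c - 20) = (c - 5)^2*(c + 4)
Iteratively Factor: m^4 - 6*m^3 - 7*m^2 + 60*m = (m)*(m^3 - 6*m^2 - 7*m + 60) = m*(m - 5)*(m^2 - m - 12) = m*(m - 5)*(m - 4)*(m + 3)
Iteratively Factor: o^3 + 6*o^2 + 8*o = (o + 2)*(o^2 + 4*o) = o*(o + 2)*(o + 4)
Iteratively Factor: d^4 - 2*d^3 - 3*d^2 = (d - 3)*(d^3 + d^2) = d*(d - 3)*(d^2 + d) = d*(d - 3)*(d + 1)*(d)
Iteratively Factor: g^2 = (g)*(g)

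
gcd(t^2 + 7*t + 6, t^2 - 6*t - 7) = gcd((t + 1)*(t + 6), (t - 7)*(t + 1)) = t + 1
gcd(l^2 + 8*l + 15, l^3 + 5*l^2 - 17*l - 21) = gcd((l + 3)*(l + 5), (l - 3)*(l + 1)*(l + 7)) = 1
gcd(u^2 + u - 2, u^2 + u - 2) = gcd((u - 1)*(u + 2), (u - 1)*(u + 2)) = u^2 + u - 2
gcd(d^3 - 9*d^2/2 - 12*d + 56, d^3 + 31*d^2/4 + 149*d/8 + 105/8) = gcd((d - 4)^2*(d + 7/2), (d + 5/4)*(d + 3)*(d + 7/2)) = d + 7/2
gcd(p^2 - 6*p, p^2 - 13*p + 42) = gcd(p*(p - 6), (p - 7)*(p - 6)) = p - 6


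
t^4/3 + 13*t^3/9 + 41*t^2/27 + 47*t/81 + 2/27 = (t/3 + 1)*(t + 1/3)^2*(t + 2/3)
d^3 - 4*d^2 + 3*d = d*(d - 3)*(d - 1)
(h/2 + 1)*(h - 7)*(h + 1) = h^3/2 - 2*h^2 - 19*h/2 - 7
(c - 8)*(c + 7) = c^2 - c - 56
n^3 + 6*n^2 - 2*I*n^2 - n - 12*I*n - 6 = (n + 6)*(n - I)^2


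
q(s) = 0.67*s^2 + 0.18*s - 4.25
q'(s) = 1.34*s + 0.18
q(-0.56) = -4.14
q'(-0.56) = -0.57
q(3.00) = 2.32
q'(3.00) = 4.20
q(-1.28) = -3.38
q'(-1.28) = -1.54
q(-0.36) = -4.23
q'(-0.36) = -0.30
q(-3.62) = 3.88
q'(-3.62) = -4.67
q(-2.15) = -1.54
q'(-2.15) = -2.70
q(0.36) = -4.10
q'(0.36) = 0.66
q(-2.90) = 0.86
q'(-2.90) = -3.71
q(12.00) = 94.39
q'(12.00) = 16.26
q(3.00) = 2.32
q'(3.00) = 4.20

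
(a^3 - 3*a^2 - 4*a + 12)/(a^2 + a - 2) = (a^2 - 5*a + 6)/(a - 1)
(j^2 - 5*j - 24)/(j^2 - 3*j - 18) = (j - 8)/(j - 6)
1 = 1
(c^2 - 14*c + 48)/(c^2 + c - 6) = (c^2 - 14*c + 48)/(c^2 + c - 6)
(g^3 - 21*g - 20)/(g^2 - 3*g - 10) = (g^2 + 5*g + 4)/(g + 2)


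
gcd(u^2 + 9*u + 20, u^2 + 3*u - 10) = u + 5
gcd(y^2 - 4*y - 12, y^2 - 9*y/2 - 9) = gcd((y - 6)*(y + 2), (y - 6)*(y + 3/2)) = y - 6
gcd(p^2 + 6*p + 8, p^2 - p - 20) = p + 4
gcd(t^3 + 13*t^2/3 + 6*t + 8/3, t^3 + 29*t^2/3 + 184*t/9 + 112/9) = t + 4/3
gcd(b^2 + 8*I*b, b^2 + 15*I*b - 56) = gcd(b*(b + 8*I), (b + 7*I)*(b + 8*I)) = b + 8*I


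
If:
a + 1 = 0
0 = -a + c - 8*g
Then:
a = -1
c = 8*g - 1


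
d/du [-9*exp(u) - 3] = -9*exp(u)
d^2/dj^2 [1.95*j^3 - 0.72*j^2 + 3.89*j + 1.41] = 11.7*j - 1.44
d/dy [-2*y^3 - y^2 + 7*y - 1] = -6*y^2 - 2*y + 7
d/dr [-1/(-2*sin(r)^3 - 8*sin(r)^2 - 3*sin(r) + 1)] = (-16*sin(r) + 3*cos(2*r) - 6)*cos(r)/(2*sin(r)^3 + 8*sin(r)^2 + 3*sin(r) - 1)^2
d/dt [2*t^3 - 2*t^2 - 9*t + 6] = 6*t^2 - 4*t - 9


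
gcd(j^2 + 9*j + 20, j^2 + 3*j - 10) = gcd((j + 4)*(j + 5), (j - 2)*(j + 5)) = j + 5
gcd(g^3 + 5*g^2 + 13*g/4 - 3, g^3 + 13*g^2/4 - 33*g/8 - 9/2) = g + 4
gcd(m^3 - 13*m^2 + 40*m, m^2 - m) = m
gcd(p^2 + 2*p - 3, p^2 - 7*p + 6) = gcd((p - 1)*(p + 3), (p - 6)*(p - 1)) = p - 1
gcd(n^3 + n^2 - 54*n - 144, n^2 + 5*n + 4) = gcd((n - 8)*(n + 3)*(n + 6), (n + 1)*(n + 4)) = 1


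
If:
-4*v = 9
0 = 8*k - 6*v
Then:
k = -27/16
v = -9/4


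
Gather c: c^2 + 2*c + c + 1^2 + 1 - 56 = c^2 + 3*c - 54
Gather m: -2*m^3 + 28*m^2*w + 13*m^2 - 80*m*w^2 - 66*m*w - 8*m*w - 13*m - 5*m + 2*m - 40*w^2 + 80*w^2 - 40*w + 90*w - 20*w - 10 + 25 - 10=-2*m^3 + m^2*(28*w + 13) + m*(-80*w^2 - 74*w - 16) + 40*w^2 + 30*w + 5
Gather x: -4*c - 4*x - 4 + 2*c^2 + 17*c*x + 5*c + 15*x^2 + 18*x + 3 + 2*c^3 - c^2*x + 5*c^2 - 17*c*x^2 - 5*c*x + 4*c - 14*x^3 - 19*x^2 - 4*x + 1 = 2*c^3 + 7*c^2 + 5*c - 14*x^3 + x^2*(-17*c - 4) + x*(-c^2 + 12*c + 10)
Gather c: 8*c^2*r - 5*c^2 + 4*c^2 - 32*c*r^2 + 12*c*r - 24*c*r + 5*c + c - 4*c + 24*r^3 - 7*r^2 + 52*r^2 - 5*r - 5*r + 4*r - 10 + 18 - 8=c^2*(8*r - 1) + c*(-32*r^2 - 12*r + 2) + 24*r^3 + 45*r^2 - 6*r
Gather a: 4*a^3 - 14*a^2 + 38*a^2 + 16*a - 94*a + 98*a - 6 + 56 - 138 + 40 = 4*a^3 + 24*a^2 + 20*a - 48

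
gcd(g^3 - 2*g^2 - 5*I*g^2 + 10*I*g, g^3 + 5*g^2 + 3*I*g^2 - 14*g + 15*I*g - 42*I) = g - 2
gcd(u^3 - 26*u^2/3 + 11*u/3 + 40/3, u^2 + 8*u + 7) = u + 1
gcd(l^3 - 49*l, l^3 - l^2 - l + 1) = 1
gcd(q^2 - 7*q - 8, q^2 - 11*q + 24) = q - 8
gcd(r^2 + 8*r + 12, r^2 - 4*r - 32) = 1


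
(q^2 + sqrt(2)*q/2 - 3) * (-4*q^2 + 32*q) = -4*q^4 - 2*sqrt(2)*q^3 + 32*q^3 + 12*q^2 + 16*sqrt(2)*q^2 - 96*q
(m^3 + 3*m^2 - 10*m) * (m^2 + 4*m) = m^5 + 7*m^4 + 2*m^3 - 40*m^2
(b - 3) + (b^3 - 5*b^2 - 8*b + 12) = b^3 - 5*b^2 - 7*b + 9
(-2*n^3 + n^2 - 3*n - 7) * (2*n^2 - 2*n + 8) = -4*n^5 + 6*n^4 - 24*n^3 - 10*n - 56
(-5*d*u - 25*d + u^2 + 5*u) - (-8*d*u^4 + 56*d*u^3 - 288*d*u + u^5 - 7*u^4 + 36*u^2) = 8*d*u^4 - 56*d*u^3 + 283*d*u - 25*d - u^5 + 7*u^4 - 35*u^2 + 5*u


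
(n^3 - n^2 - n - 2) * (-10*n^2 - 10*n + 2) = -10*n^5 + 22*n^3 + 28*n^2 + 18*n - 4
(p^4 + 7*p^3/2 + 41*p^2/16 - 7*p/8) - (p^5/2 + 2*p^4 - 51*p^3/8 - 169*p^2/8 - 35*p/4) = -p^5/2 - p^4 + 79*p^3/8 + 379*p^2/16 + 63*p/8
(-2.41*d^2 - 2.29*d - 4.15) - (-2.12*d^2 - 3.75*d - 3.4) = -0.29*d^2 + 1.46*d - 0.75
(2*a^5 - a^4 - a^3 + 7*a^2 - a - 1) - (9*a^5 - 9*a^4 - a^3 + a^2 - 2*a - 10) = -7*a^5 + 8*a^4 + 6*a^2 + a + 9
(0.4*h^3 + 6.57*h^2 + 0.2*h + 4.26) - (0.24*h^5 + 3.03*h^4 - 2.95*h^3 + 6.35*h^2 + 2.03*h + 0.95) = -0.24*h^5 - 3.03*h^4 + 3.35*h^3 + 0.220000000000001*h^2 - 1.83*h + 3.31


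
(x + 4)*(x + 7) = x^2 + 11*x + 28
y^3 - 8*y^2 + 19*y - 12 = (y - 4)*(y - 3)*(y - 1)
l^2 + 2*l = l*(l + 2)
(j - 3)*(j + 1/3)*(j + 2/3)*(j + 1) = j^4 - j^3 - 43*j^2/9 - 31*j/9 - 2/3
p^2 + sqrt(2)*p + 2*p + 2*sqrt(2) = (p + 2)*(p + sqrt(2))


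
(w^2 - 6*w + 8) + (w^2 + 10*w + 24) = 2*w^2 + 4*w + 32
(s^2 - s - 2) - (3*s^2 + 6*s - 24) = -2*s^2 - 7*s + 22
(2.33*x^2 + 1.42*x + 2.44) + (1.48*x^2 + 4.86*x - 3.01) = 3.81*x^2 + 6.28*x - 0.57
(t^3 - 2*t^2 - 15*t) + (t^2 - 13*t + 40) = t^3 - t^2 - 28*t + 40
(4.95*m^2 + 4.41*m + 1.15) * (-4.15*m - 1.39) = -20.5425*m^3 - 25.182*m^2 - 10.9024*m - 1.5985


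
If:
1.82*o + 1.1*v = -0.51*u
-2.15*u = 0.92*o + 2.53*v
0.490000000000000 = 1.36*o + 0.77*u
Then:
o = 0.12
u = 0.42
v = -0.40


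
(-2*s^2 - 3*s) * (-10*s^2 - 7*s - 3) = 20*s^4 + 44*s^3 + 27*s^2 + 9*s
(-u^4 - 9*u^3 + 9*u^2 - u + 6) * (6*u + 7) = -6*u^5 - 61*u^4 - 9*u^3 + 57*u^2 + 29*u + 42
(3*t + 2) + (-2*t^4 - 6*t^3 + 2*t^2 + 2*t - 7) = -2*t^4 - 6*t^3 + 2*t^2 + 5*t - 5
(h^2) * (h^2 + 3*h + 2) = h^4 + 3*h^3 + 2*h^2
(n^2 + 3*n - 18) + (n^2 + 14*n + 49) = 2*n^2 + 17*n + 31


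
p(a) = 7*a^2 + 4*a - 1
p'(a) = 14*a + 4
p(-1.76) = 13.64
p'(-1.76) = -20.64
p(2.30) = 45.23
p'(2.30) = 36.20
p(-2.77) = 41.63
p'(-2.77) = -34.78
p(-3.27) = 60.77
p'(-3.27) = -41.78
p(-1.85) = 15.56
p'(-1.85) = -21.90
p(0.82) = 6.99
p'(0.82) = 15.48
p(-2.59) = 35.60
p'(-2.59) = -32.26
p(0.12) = -0.42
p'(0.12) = 5.68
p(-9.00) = 530.00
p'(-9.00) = -122.00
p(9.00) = 602.00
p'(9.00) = 130.00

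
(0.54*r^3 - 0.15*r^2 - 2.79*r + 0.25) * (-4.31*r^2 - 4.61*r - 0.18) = -2.3274*r^5 - 1.8429*r^4 + 12.6192*r^3 + 11.8114*r^2 - 0.6503*r - 0.045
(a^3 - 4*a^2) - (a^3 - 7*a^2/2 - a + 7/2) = -a^2/2 + a - 7/2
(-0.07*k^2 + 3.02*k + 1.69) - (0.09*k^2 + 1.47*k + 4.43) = -0.16*k^2 + 1.55*k - 2.74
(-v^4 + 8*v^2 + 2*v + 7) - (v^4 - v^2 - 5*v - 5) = -2*v^4 + 9*v^2 + 7*v + 12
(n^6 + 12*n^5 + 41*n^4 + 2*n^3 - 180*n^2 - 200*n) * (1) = n^6 + 12*n^5 + 41*n^4 + 2*n^3 - 180*n^2 - 200*n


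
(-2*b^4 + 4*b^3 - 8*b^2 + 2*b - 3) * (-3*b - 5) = 6*b^5 - 2*b^4 + 4*b^3 + 34*b^2 - b + 15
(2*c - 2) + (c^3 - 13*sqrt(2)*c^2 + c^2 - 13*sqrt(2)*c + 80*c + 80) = c^3 - 13*sqrt(2)*c^2 + c^2 - 13*sqrt(2)*c + 82*c + 78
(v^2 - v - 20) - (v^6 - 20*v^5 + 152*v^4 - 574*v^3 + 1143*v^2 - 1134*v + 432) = -v^6 + 20*v^5 - 152*v^4 + 574*v^3 - 1142*v^2 + 1133*v - 452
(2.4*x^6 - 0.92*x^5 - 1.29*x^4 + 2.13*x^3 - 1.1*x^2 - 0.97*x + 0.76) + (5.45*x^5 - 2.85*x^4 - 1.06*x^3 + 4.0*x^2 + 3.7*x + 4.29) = 2.4*x^6 + 4.53*x^5 - 4.14*x^4 + 1.07*x^3 + 2.9*x^2 + 2.73*x + 5.05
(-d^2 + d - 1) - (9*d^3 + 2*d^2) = -9*d^3 - 3*d^2 + d - 1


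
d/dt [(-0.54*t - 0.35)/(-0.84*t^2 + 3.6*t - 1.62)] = (-0.4536*t^2 - 0.588*t + 2.1348)/(0.7056*t^4 - 6.048*t^3 + 15.6816*t^2 - 11.664*t + 2.6244)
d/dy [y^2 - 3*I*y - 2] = 2*y - 3*I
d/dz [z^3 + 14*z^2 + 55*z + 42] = 3*z^2 + 28*z + 55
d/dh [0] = 0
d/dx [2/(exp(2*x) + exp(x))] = 2*(-2*exp(x) - 1)*exp(-x)/(exp(x) + 1)^2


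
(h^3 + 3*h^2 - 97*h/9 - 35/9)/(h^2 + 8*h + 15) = (h^2 - 2*h - 7/9)/(h + 3)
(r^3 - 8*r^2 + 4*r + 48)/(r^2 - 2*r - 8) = r - 6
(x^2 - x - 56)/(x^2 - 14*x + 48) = (x + 7)/(x - 6)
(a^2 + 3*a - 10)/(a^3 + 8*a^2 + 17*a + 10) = (a - 2)/(a^2 + 3*a + 2)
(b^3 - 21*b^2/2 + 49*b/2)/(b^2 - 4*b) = (2*b^2 - 21*b + 49)/(2*(b - 4))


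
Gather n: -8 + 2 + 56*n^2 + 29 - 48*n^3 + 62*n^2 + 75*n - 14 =-48*n^3 + 118*n^2 + 75*n + 9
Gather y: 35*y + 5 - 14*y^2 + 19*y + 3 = -14*y^2 + 54*y + 8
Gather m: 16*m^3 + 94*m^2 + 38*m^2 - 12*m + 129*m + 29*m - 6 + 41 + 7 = 16*m^3 + 132*m^2 + 146*m + 42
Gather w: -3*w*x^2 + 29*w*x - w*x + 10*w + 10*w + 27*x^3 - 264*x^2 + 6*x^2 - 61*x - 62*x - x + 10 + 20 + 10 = w*(-3*x^2 + 28*x + 20) + 27*x^3 - 258*x^2 - 124*x + 40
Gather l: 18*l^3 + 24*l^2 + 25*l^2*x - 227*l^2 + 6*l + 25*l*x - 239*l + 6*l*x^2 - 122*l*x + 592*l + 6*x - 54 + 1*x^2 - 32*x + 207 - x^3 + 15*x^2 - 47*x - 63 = 18*l^3 + l^2*(25*x - 203) + l*(6*x^2 - 97*x + 359) - x^3 + 16*x^2 - 73*x + 90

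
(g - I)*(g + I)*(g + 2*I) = g^3 + 2*I*g^2 + g + 2*I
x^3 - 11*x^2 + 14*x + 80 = (x - 8)*(x - 5)*(x + 2)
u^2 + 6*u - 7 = (u - 1)*(u + 7)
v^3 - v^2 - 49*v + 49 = (v - 7)*(v - 1)*(v + 7)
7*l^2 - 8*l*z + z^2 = (-7*l + z)*(-l + z)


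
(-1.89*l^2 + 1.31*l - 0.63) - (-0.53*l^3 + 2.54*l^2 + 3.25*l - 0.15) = 0.53*l^3 - 4.43*l^2 - 1.94*l - 0.48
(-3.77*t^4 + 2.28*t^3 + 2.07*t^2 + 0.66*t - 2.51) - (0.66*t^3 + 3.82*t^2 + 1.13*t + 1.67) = -3.77*t^4 + 1.62*t^3 - 1.75*t^2 - 0.47*t - 4.18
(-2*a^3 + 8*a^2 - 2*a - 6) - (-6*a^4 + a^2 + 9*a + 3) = 6*a^4 - 2*a^3 + 7*a^2 - 11*a - 9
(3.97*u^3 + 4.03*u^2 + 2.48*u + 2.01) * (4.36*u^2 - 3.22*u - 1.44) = 17.3092*u^5 + 4.7874*u^4 - 7.8806*u^3 - 5.0252*u^2 - 10.0434*u - 2.8944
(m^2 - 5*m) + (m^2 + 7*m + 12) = 2*m^2 + 2*m + 12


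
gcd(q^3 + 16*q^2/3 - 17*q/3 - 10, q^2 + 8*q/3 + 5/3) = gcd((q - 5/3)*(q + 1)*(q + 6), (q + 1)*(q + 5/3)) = q + 1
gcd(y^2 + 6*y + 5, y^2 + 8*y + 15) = y + 5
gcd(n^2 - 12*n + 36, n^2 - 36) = n - 6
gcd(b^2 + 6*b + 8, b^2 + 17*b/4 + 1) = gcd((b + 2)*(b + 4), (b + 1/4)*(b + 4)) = b + 4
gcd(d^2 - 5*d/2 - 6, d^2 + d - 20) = d - 4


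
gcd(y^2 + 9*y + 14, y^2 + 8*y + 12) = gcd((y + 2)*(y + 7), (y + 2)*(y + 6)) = y + 2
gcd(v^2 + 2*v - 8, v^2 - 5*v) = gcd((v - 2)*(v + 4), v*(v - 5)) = 1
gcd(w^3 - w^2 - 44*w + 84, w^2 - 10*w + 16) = w - 2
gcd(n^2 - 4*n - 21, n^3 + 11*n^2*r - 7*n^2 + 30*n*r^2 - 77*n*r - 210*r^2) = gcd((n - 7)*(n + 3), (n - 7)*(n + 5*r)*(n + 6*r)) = n - 7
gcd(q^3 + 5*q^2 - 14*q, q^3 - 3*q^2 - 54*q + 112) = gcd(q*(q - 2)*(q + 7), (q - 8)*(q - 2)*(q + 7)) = q^2 + 5*q - 14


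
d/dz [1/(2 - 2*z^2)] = z/(z^2 - 1)^2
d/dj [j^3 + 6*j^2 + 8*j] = 3*j^2 + 12*j + 8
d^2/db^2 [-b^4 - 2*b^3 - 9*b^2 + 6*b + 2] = -12*b^2 - 12*b - 18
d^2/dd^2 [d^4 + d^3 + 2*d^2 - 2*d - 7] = 12*d^2 + 6*d + 4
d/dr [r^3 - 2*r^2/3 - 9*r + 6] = 3*r^2 - 4*r/3 - 9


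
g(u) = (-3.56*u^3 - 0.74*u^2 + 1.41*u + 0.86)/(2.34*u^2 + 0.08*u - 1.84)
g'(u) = (-4.68*u - 0.08)*(-3.56*u^3 - 0.74*u^2 + 1.41*u + 0.86)/(2.34*u^2 + 0.08*u - 1.84)^2 + (-10.68*u^2 - 1.48*u + 1.41)/(2.34*u^2 + 0.08*u - 1.84) = (-8.3304*u^4 - 0.5696*u^3 + 16.2926*u^2 - 1.3016*u - 2.6632)/(5.4756*u^4 + 0.3744*u^3 - 8.6048*u^2 - 0.2944*u + 3.3856)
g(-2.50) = 3.84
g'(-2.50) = -1.35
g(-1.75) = 2.93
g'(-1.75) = -0.95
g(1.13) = -2.93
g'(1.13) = 1.48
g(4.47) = -7.19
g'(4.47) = -1.49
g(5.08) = -8.10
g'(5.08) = -1.50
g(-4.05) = 6.06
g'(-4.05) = -1.47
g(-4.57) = 6.83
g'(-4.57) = -1.49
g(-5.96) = 8.91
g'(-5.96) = -1.50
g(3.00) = -5.02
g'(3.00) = -1.45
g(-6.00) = 8.97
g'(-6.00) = -1.50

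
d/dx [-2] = 0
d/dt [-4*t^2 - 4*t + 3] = -8*t - 4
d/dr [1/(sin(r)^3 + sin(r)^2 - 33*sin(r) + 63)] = -(3*sin(r) + 11)*cos(r)/((sin(r) - 3)^3*(sin(r) + 7)^2)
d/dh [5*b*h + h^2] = 5*b + 2*h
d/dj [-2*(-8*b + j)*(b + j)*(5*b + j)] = 86*b^2 + 8*b*j - 6*j^2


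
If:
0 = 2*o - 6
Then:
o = 3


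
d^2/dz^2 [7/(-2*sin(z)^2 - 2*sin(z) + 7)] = 14*(8*sin(z)^4 + 6*sin(z)^3 + 18*sin(z)^2 - 5*sin(z) - 18)/(2*sin(z) - cos(2*z) - 6)^3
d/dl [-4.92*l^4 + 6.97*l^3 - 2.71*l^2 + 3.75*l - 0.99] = -19.68*l^3 + 20.91*l^2 - 5.42*l + 3.75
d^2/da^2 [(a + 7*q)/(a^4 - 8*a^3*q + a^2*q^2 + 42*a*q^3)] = 2*(a*(a^3 - 8*a^2*q + a*q^2 + 42*q^3)*(-4*a^3 + 24*a^2*q - 2*a*q^2 - 42*q^3 - (a + 7*q)*(6*a^2 - 24*a*q + q^2)) + 4*(a + 7*q)*(2*a^3 - 12*a^2*q + a*q^2 + 21*q^3)^2)/(a^3*(a^3 - 8*a^2*q + a*q^2 + 42*q^3)^3)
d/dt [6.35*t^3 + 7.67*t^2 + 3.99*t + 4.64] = 19.05*t^2 + 15.34*t + 3.99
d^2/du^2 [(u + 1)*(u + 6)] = 2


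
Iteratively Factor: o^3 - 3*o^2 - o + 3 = (o + 1)*(o^2 - 4*o + 3) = (o - 3)*(o + 1)*(o - 1)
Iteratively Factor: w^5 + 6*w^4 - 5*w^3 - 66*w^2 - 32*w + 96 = (w + 4)*(w^4 + 2*w^3 - 13*w^2 - 14*w + 24) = (w + 2)*(w + 4)*(w^3 - 13*w + 12) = (w + 2)*(w + 4)^2*(w^2 - 4*w + 3) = (w - 1)*(w + 2)*(w + 4)^2*(w - 3)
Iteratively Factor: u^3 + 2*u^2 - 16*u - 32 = (u + 2)*(u^2 - 16) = (u + 2)*(u + 4)*(u - 4)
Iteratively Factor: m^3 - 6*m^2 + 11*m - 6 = (m - 3)*(m^2 - 3*m + 2) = (m - 3)*(m - 1)*(m - 2)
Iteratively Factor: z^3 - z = (z - 1)*(z^2 + z) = (z - 1)*(z + 1)*(z)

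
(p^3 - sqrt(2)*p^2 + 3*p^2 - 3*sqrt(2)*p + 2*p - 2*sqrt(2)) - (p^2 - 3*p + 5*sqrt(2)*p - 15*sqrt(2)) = p^3 - sqrt(2)*p^2 + 2*p^2 - 8*sqrt(2)*p + 5*p + 13*sqrt(2)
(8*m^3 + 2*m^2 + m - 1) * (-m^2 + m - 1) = -8*m^5 + 6*m^4 - 7*m^3 - 2*m + 1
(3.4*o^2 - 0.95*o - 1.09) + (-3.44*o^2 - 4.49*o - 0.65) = -0.04*o^2 - 5.44*o - 1.74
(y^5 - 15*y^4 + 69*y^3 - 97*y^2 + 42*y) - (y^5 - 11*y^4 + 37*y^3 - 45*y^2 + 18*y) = -4*y^4 + 32*y^3 - 52*y^2 + 24*y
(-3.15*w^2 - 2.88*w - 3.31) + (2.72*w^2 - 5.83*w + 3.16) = -0.43*w^2 - 8.71*w - 0.15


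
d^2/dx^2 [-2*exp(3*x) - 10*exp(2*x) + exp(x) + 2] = (-18*exp(2*x) - 40*exp(x) + 1)*exp(x)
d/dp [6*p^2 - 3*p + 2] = 12*p - 3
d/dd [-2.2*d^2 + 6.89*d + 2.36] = 6.89 - 4.4*d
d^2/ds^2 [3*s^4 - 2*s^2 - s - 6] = 36*s^2 - 4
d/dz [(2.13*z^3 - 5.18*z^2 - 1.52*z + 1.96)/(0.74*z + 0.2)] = (3.1524*z^3 - 2.5552*z^2 - 2.072*z - 1.7544)/(0.5476*z^2 + 0.296*z + 0.04)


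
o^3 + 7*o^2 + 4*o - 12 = (o - 1)*(o + 2)*(o + 6)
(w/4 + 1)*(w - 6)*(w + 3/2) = w^3/4 - w^2/8 - 27*w/4 - 9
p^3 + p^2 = p^2*(p + 1)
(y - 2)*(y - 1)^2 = y^3 - 4*y^2 + 5*y - 2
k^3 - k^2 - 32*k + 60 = (k - 5)*(k - 2)*(k + 6)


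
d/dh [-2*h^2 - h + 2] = -4*h - 1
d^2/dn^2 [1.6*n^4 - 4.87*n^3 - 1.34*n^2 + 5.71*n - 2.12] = 19.2*n^2 - 29.22*n - 2.68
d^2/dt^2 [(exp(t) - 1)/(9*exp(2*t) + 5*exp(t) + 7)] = (81*exp(4*t) - 369*exp(3*t) - 513*exp(2*t) + 192*exp(t) + 84)*exp(t)/(729*exp(6*t) + 1215*exp(5*t) + 2376*exp(4*t) + 2015*exp(3*t) + 1848*exp(2*t) + 735*exp(t) + 343)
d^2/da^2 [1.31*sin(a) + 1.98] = -1.31*sin(a)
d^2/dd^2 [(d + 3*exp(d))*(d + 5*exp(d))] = 8*d*exp(d) + 60*exp(2*d) + 16*exp(d) + 2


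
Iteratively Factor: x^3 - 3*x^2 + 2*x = (x - 2)*(x^2 - x) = x*(x - 2)*(x - 1)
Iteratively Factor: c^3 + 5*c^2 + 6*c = (c + 3)*(c^2 + 2*c) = c*(c + 3)*(c + 2)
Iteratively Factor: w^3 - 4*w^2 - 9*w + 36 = (w + 3)*(w^2 - 7*w + 12) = (w - 4)*(w + 3)*(w - 3)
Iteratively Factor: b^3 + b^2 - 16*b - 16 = (b + 4)*(b^2 - 3*b - 4) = (b - 4)*(b + 4)*(b + 1)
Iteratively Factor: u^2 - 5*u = (u - 5)*(u)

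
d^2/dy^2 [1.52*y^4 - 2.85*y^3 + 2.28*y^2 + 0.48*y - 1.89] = 18.24*y^2 - 17.1*y + 4.56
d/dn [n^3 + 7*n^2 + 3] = n*(3*n + 14)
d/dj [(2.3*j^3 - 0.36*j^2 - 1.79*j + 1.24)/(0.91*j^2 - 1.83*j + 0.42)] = (2.093*j^4 - 8.418*j^3 + 5.1857*j^2 - 2.5592*j + 1.5174)/(0.8281*j^4 - 3.3306*j^3 + 4.1133*j^2 - 1.5372*j + 0.1764)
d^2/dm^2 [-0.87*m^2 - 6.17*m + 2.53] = -1.74000000000000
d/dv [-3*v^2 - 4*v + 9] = -6*v - 4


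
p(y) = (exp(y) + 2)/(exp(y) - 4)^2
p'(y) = exp(y)/(exp(y) - 4)^2 - 2*(exp(y) + 2)*exp(y)/(exp(y) - 4)^3 = (-exp(y) - 8)*exp(y)/(exp(y) - 4)^3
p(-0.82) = 0.19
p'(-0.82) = 0.08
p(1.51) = 23.52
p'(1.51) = -388.02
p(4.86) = 0.01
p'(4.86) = -0.01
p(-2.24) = 0.14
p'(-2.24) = 0.01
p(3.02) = 0.08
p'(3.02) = -0.13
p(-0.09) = 0.31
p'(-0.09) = 0.28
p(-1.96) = 0.14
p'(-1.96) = 0.02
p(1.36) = 547.17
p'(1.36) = 41435.48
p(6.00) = 0.00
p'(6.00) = 0.00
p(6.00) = 0.00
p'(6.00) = 0.00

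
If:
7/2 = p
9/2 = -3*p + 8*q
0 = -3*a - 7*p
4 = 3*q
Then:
No Solution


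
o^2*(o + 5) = o^3 + 5*o^2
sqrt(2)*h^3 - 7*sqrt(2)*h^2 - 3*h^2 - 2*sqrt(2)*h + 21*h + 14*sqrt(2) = (h - 7)*(h - 2*sqrt(2))*(sqrt(2)*h + 1)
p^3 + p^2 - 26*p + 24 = (p - 4)*(p - 1)*(p + 6)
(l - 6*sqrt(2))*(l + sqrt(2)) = l^2 - 5*sqrt(2)*l - 12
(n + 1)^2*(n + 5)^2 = n^4 + 12*n^3 + 46*n^2 + 60*n + 25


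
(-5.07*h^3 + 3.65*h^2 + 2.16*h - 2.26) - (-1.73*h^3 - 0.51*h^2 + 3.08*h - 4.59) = -3.34*h^3 + 4.16*h^2 - 0.92*h + 2.33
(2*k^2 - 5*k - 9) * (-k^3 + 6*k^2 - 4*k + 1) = -2*k^5 + 17*k^4 - 29*k^3 - 32*k^2 + 31*k - 9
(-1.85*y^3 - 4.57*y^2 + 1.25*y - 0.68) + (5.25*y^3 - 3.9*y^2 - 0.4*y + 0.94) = 3.4*y^3 - 8.47*y^2 + 0.85*y + 0.26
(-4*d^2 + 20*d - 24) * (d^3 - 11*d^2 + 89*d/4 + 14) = -4*d^5 + 64*d^4 - 333*d^3 + 653*d^2 - 254*d - 336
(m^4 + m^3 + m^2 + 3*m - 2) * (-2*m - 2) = -2*m^5 - 4*m^4 - 4*m^3 - 8*m^2 - 2*m + 4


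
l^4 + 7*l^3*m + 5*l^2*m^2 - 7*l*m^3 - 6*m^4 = (l - m)*(l + m)^2*(l + 6*m)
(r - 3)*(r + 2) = r^2 - r - 6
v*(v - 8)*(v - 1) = v^3 - 9*v^2 + 8*v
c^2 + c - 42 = (c - 6)*(c + 7)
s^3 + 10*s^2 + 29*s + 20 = (s + 1)*(s + 4)*(s + 5)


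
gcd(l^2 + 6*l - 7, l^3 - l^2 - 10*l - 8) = 1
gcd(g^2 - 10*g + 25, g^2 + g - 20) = 1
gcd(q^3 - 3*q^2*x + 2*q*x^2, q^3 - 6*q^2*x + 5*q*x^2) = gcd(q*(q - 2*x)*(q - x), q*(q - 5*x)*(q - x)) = -q^2 + q*x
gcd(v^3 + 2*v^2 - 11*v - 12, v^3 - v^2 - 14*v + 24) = v^2 + v - 12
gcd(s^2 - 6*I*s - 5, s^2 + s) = 1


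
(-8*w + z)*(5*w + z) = -40*w^2 - 3*w*z + z^2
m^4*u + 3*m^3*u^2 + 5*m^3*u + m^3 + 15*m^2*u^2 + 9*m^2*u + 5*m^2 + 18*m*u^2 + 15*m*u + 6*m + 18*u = (m + 2)*(m + 3)*(m + 3*u)*(m*u + 1)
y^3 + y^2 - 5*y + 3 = (y - 1)^2*(y + 3)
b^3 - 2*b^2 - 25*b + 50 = (b - 5)*(b - 2)*(b + 5)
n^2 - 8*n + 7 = (n - 7)*(n - 1)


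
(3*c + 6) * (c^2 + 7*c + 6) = 3*c^3 + 27*c^2 + 60*c + 36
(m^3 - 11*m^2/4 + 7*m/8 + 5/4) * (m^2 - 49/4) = m^5 - 11*m^4/4 - 91*m^3/8 + 559*m^2/16 - 343*m/32 - 245/16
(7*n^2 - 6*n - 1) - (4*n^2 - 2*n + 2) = 3*n^2 - 4*n - 3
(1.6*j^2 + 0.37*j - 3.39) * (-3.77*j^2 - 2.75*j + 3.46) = -6.032*j^4 - 5.7949*j^3 + 17.2988*j^2 + 10.6027*j - 11.7294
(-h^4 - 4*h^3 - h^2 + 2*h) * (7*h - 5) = -7*h^5 - 23*h^4 + 13*h^3 + 19*h^2 - 10*h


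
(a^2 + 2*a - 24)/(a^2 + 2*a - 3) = (a^2 + 2*a - 24)/(a^2 + 2*a - 3)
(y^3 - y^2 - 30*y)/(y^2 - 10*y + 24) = y*(y + 5)/(y - 4)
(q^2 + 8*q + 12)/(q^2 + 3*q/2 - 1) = 2*(q + 6)/(2*q - 1)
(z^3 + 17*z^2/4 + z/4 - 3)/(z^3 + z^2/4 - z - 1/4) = (4*z^2 + 13*z - 12)/(4*z^2 - 3*z - 1)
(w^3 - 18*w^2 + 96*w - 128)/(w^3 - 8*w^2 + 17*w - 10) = (w^2 - 16*w + 64)/(w^2 - 6*w + 5)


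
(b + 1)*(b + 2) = b^2 + 3*b + 2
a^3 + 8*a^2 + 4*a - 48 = (a - 2)*(a + 4)*(a + 6)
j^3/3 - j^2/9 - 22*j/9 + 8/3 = (j/3 + 1)*(j - 2)*(j - 4/3)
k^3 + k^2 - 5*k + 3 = (k - 1)^2*(k + 3)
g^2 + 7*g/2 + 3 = (g + 3/2)*(g + 2)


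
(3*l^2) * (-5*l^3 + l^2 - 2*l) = -15*l^5 + 3*l^4 - 6*l^3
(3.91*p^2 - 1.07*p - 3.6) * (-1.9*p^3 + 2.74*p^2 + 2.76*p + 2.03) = -7.429*p^5 + 12.7464*p^4 + 14.6998*p^3 - 4.8799*p^2 - 12.1081*p - 7.308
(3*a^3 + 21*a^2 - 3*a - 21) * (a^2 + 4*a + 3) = 3*a^5 + 33*a^4 + 90*a^3 + 30*a^2 - 93*a - 63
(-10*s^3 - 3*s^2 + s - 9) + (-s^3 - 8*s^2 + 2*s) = -11*s^3 - 11*s^2 + 3*s - 9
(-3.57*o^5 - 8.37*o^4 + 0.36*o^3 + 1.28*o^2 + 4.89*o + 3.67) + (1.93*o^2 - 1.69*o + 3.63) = -3.57*o^5 - 8.37*o^4 + 0.36*o^3 + 3.21*o^2 + 3.2*o + 7.3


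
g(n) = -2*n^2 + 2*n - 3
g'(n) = 2 - 4*n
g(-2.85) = -24.94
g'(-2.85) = 13.40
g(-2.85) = -24.94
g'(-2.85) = 13.40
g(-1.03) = -7.18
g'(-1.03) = 6.12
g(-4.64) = -55.34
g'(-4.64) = 20.56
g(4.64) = -36.78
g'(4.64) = -16.56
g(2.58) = -11.15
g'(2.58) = -8.32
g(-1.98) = -14.80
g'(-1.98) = 9.92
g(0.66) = -2.55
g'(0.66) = -0.64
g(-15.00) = -483.00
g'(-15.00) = 62.00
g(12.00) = -267.00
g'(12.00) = -46.00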